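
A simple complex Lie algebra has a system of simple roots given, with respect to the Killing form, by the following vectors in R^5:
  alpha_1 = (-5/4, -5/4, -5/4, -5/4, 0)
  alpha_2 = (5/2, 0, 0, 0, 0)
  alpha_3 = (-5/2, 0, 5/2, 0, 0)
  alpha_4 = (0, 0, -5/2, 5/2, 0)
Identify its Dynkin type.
Compute the Cartan integers a_ij = 2(alpha_i, alpha_j)/(alpha_j, alpha_j); the resulting 4x4 Cartan matrix is
[[2, -1, 0, 0], [-1, 2, -1, 0], [0, -2, 2, -1], [0, 0, -1, 2]].
The roots have two lengths (squared-length ratio 2:1); the short ones are alpha_{1,2}. The associated Dynkin diagram is a chain of 4 nodes with a double edge between the middle two (F_4), so the type is F_4.

type F_4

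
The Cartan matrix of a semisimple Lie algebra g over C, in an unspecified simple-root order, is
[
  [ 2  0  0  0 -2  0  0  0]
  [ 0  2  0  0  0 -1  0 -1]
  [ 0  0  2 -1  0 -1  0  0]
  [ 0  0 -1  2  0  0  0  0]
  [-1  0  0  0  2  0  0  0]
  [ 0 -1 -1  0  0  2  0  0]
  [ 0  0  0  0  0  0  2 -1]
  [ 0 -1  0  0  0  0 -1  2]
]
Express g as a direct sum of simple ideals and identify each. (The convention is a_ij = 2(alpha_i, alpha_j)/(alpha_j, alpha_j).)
The diagram associated to this matrix has two connected components: the simple roots {alpha_2, alpha_3, alpha_4, alpha_6, alpha_7, alpha_8} form a chain of 6 nodes with single edges (A_6), and {alpha_1, alpha_5} form a chain of 2 nodes with a double edge at one end; the terminal node there is the unique short simple root (B_2). A semisimple Lie algebra decomposes uniquely as the direct sum of simple ideals, one per connected component of its Dynkin diagram, so g ≅ A_6 ⊕ B_2 (dimension 48 + 10 = 58).

A_6 + B_2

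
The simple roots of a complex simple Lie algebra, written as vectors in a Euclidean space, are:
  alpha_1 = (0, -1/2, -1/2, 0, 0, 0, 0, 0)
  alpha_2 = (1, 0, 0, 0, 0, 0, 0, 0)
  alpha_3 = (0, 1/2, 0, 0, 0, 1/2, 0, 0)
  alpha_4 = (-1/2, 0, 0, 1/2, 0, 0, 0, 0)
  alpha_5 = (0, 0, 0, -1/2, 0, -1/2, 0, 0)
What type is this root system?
C_5

Compute the Cartan integers a_ij = 2(alpha_i, alpha_j)/(alpha_j, alpha_j); the resulting 5x5 Cartan matrix is
[[2, 0, -1, 0, 0], [0, 2, 0, -2, 0], [-1, 0, 2, 0, -1], [0, -1, 0, 2, -1], [0, 0, -1, -1, 2]].
The roots have two lengths (squared-length ratio 2:1); the short ones are alpha_{1,3,4,5}. The associated Dynkin diagram is a chain of 5 nodes with a double edge at one end; the terminal node there is the unique long simple root (C_5), so the type is C_5 (the algebra sp(10)).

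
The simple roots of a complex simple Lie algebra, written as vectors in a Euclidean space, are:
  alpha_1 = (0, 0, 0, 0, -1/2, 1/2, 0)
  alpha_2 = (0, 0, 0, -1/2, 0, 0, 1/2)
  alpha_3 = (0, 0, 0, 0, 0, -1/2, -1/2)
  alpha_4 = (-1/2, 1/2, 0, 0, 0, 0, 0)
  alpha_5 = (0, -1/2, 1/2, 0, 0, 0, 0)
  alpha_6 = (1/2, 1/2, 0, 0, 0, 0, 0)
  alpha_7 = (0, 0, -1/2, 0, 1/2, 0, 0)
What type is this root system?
Compute the Cartan integers a_ij = 2(alpha_i, alpha_j)/(alpha_j, alpha_j); the resulting 7x7 Cartan matrix is
[[2, 0, -1, 0, 0, 0, -1], [0, 2, -1, 0, 0, 0, 0], [-1, -1, 2, 0, 0, 0, 0], [0, 0, 0, 2, -1, 0, 0], [0, 0, 0, -1, 2, -1, -1], [0, 0, 0, 0, -1, 2, 0], [-1, 0, 0, 0, -1, 0, 2]].
All simple roots have the same length, so the diagram is simply laced. The associated Dynkin diagram is a chain of 5 nodes with a fork of two nodes at one end (D_7), so the type is D_7 (the algebra so(14)).

D_7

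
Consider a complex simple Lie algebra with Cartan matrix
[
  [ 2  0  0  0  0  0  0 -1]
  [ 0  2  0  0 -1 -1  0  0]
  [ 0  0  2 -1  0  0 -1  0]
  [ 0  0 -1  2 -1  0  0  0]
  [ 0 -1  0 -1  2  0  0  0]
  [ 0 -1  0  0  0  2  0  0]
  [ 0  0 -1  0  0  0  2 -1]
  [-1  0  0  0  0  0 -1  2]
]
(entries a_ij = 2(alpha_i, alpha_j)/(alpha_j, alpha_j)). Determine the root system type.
A8

The matrix has rank 8 with 2's on the diagonal. Reading the off-diagonal entries as Dynkin edges (a single edge where a_ij = a_ji = -1; a double or triple edge where a_ij * a_ji = 2 or 3), the diagram is a chain of 8 nodes with single edges (A_8). One simple-root ordering that puts it in standard form is (alpha_1, alpha_8, alpha_7, alpha_3, alpha_4, alpha_5, alpha_2, alpha_6). So the algebra is type A_8, i.e. sl(9).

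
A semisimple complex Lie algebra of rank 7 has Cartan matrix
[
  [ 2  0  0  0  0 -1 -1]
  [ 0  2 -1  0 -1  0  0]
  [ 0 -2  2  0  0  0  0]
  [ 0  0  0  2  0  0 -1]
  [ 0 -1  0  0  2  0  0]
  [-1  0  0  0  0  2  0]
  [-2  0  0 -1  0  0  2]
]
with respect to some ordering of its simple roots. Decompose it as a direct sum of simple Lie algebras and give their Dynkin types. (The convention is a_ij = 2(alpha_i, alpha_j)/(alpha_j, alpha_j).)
type C_3 ⊕ type F_4

The diagram associated to this matrix has two connected components: the simple roots {alpha_2, alpha_3, alpha_5} form a chain of 3 nodes with a double edge at one end; the terminal node there is the unique long simple root (C_3), and {alpha_1, alpha_4, alpha_6, alpha_7} form a chain of 4 nodes with a double edge between the middle two (F_4). A semisimple Lie algebra decomposes uniquely as the direct sum of simple ideals, one per connected component of its Dynkin diagram, so g ≅ C_3 ⊕ F_4 (dimension 21 + 52 = 73).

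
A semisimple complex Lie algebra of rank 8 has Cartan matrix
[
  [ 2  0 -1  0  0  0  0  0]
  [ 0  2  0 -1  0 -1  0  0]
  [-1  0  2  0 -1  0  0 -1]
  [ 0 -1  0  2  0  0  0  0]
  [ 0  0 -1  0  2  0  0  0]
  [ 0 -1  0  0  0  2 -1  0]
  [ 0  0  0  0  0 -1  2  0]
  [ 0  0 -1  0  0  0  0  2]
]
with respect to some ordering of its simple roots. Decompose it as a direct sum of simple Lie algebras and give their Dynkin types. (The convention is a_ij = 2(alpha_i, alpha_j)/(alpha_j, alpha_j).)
A_4 (sl(5)) ⊕ D_4 (so(8))

The diagram associated to this matrix has two connected components: the simple roots {alpha_2, alpha_4, alpha_6, alpha_7} form a chain of 4 nodes with single edges (A_4), and {alpha_1, alpha_3, alpha_5, alpha_8} form a chain of 2 nodes with a fork of two nodes at one end (D_4). A semisimple Lie algebra decomposes uniquely as the direct sum of simple ideals, one per connected component of its Dynkin diagram, so g ≅ A_4 ⊕ D_4 (dimension 24 + 28 = 52).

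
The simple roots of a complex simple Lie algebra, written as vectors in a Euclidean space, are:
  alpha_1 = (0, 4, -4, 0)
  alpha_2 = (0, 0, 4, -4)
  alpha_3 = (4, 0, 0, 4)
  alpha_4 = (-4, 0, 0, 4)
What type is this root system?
D_4

Compute the Cartan integers a_ij = 2(alpha_i, alpha_j)/(alpha_j, alpha_j); the resulting 4x4 Cartan matrix is
[[2, -1, 0, 0], [-1, 2, -1, -1], [0, -1, 2, 0], [0, -1, 0, 2]].
All simple roots have the same length, so the diagram is simply laced. The associated Dynkin diagram is a chain of 2 nodes with a fork of two nodes at one end (D_4), so the type is D_4 (the algebra so(8)).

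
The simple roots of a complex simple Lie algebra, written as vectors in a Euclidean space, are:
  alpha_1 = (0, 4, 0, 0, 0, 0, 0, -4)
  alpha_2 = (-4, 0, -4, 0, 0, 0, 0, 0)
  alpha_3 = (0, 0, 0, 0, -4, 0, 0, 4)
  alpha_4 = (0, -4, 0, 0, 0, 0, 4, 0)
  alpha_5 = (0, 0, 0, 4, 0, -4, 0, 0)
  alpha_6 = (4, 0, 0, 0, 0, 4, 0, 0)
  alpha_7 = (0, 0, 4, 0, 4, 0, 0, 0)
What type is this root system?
A_7 (sl(8))

Compute the Cartan integers a_ij = 2(alpha_i, alpha_j)/(alpha_j, alpha_j); the resulting 7x7 Cartan matrix is
[[2, 0, -1, -1, 0, 0, 0], [0, 2, 0, 0, 0, -1, -1], [-1, 0, 2, 0, 0, 0, -1], [-1, 0, 0, 2, 0, 0, 0], [0, 0, 0, 0, 2, -1, 0], [0, -1, 0, 0, -1, 2, 0], [0, -1, -1, 0, 0, 0, 2]].
All simple roots have the same length, so the diagram is simply laced. The associated Dynkin diagram is a chain of 7 nodes with single edges (A_7), so the type is A_7 (the algebra sl(8)).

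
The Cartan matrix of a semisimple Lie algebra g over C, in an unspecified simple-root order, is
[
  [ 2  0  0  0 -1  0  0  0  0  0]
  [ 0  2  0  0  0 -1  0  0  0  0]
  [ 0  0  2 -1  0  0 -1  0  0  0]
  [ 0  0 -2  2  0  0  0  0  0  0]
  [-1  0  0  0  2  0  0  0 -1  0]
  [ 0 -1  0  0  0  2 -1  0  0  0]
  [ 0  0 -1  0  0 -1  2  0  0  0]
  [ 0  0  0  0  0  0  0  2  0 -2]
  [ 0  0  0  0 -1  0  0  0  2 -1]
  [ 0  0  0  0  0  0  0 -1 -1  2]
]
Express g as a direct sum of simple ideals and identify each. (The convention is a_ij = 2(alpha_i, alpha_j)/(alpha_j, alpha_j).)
C_5 (sp(10)) ⊕ C_5 (sp(10))

The diagram associated to this matrix has two connected components: the simple roots {alpha_1, alpha_5, alpha_8, alpha_9, alpha_10} form a chain of 5 nodes with a double edge at one end; the terminal node there is the unique long simple root (C_5), and {alpha_2, alpha_3, alpha_4, alpha_6, alpha_7} form a chain of 5 nodes with a double edge at one end; the terminal node there is the unique long simple root (C_5). A semisimple Lie algebra decomposes uniquely as the direct sum of simple ideals, one per connected component of its Dynkin diagram, so g ≅ C_5 ⊕ C_5 (dimension 55 + 55 = 110).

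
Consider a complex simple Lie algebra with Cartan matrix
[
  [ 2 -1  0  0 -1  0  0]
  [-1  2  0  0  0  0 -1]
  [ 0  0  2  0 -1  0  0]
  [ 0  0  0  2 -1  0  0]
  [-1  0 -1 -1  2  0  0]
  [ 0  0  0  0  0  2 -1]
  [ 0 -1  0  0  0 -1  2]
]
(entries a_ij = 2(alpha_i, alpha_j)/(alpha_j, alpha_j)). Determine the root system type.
D7

The matrix has rank 7 with 2's on the diagonal. Reading the off-diagonal entries as Dynkin edges (a single edge where a_ij = a_ji = -1; a double or triple edge where a_ij * a_ji = 2 or 3), the diagram is a chain of 5 nodes with a fork of two nodes at one end (D_7). One simple-root ordering that puts it in standard form is (alpha_6, alpha_7, alpha_2, alpha_1, alpha_5, alpha_3, alpha_4). So the algebra is type D_7, i.e. so(14).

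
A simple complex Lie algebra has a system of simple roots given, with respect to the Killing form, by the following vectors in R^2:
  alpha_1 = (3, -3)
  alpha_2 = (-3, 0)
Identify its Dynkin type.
B_2

Compute the Cartan integers a_ij = 2(alpha_i, alpha_j)/(alpha_j, alpha_j); the resulting 2x2 Cartan matrix is
[[2, -2], [-1, 2]].
The roots have two lengths (squared-length ratio 2:1); the short ones are alpha_{2}. The associated Dynkin diagram is a chain of 2 nodes with a double edge at one end; the terminal node there is the unique short simple root (B_2), so the type is B_2 (the algebra so(5)).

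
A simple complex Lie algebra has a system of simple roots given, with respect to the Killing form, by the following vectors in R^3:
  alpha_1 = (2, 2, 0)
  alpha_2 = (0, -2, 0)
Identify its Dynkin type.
type B_2

Compute the Cartan integers a_ij = 2(alpha_i, alpha_j)/(alpha_j, alpha_j); the resulting 2x2 Cartan matrix is
[[2, -2], [-1, 2]].
The roots have two lengths (squared-length ratio 2:1); the short ones are alpha_{2}. The associated Dynkin diagram is a chain of 2 nodes with a double edge at one end; the terminal node there is the unique short simple root (B_2), so the type is B_2 (the algebra so(5)).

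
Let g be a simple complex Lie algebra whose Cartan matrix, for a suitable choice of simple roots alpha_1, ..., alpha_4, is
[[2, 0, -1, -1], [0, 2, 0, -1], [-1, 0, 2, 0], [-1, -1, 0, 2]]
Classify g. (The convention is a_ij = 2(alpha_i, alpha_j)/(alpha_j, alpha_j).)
A_4 (sl(5))

The matrix has rank 4 with 2's on the diagonal. Reading the off-diagonal entries as Dynkin edges (a single edge where a_ij = a_ji = -1; a double or triple edge where a_ij * a_ji = 2 or 3), the diagram is a chain of 4 nodes with single edges (A_4). One simple-root ordering that puts it in standard form is (alpha_3, alpha_1, alpha_4, alpha_2). So the algebra is type A_4, i.e. sl(5).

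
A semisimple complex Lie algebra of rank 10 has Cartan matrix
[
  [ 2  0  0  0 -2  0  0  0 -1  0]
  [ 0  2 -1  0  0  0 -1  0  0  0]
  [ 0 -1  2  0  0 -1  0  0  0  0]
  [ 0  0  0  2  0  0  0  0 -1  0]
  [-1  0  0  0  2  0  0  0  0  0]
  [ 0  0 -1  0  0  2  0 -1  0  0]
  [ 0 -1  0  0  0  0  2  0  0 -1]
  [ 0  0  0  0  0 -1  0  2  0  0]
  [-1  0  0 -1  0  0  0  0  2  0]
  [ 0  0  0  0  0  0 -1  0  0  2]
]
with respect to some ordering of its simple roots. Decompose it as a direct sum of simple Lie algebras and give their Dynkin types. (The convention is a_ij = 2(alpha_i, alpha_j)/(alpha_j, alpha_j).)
A_6 ⊕ B_4

The diagram associated to this matrix has two connected components: the simple roots {alpha_2, alpha_3, alpha_6, alpha_7, alpha_8, alpha_10} form a chain of 6 nodes with single edges (A_6), and {alpha_1, alpha_4, alpha_5, alpha_9} form a chain of 4 nodes with a double edge at one end; the terminal node there is the unique short simple root (B_4). A semisimple Lie algebra decomposes uniquely as the direct sum of simple ideals, one per connected component of its Dynkin diagram, so g ≅ A_6 ⊕ B_4 (dimension 48 + 36 = 84).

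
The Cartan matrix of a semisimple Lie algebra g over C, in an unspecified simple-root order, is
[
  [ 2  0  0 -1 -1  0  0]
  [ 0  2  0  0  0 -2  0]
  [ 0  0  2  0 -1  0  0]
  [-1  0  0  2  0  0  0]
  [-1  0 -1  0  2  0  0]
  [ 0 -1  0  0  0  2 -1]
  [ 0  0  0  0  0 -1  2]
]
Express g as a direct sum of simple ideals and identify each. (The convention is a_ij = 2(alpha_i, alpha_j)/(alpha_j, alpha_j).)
The diagram associated to this matrix has two connected components: the simple roots {alpha_1, alpha_3, alpha_4, alpha_5} form a chain of 4 nodes with single edges (A_4), and {alpha_2, alpha_6, alpha_7} form a chain of 3 nodes with a double edge at one end; the terminal node there is the unique long simple root (C_3). A semisimple Lie algebra decomposes uniquely as the direct sum of simple ideals, one per connected component of its Dynkin diagram, so g ≅ A_4 ⊕ C_3 (dimension 24 + 21 = 45).

A4 ⊕ C3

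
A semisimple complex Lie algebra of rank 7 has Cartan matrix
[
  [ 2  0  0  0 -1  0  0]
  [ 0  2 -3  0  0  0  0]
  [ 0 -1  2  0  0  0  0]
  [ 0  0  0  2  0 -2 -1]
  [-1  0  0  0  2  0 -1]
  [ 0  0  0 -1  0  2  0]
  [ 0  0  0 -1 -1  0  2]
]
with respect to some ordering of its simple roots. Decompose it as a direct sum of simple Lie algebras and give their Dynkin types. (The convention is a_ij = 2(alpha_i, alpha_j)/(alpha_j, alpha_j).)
The diagram associated to this matrix has two connected components: the simple roots {alpha_1, alpha_4, alpha_5, alpha_6, alpha_7} form a chain of 5 nodes with a double edge at one end; the terminal node there is the unique short simple root (B_5), and {alpha_2, alpha_3} form two nodes joined by a triple edge (G_2). A semisimple Lie algebra decomposes uniquely as the direct sum of simple ideals, one per connected component of its Dynkin diagram, so g ≅ B_5 ⊕ G_2 (dimension 55 + 14 = 69).

B_5 (so(11)) + G_2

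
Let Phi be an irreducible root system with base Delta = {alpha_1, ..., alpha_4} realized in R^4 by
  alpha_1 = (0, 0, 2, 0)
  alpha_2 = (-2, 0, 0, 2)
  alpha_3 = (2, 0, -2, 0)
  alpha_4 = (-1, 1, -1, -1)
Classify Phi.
F_4

Compute the Cartan integers a_ij = 2(alpha_i, alpha_j)/(alpha_j, alpha_j); the resulting 4x4 Cartan matrix is
[[2, 0, -1, -1], [0, 2, -1, 0], [-2, -1, 2, 0], [-1, 0, 0, 2]].
The roots have two lengths (squared-length ratio 2:1); the short ones are alpha_{1,4}. The associated Dynkin diagram is a chain of 4 nodes with a double edge between the middle two (F_4), so the type is F_4.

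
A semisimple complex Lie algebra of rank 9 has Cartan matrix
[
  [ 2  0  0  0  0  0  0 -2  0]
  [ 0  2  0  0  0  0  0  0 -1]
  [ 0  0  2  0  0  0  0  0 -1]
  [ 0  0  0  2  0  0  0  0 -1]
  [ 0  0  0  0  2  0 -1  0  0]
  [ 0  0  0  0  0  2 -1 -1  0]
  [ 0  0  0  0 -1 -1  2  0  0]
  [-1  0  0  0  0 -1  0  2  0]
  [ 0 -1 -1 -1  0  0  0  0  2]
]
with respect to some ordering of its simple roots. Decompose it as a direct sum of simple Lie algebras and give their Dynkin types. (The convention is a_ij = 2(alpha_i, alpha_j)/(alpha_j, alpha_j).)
C_5 + D_4

The diagram associated to this matrix has two connected components: the simple roots {alpha_1, alpha_5, alpha_6, alpha_7, alpha_8} form a chain of 5 nodes with a double edge at one end; the terminal node there is the unique long simple root (C_5), and {alpha_2, alpha_3, alpha_4, alpha_9} form a chain of 2 nodes with a fork of two nodes at one end (D_4). A semisimple Lie algebra decomposes uniquely as the direct sum of simple ideals, one per connected component of its Dynkin diagram, so g ≅ C_5 ⊕ D_4 (dimension 55 + 28 = 83).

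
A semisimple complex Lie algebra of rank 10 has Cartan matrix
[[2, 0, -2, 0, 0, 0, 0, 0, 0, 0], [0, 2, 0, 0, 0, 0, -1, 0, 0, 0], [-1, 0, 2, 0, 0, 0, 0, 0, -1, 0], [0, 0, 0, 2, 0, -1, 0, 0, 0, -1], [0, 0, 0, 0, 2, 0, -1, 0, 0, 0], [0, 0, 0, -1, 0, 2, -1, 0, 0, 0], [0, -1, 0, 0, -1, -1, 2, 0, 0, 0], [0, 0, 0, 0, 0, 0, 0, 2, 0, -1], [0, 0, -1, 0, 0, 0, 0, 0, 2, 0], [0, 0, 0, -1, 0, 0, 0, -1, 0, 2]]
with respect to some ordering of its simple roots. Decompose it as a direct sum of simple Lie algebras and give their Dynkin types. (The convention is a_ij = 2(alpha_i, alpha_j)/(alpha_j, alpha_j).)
The diagram associated to this matrix has two connected components: the simple roots {alpha_1, alpha_3, alpha_9} form a chain of 3 nodes with a double edge at one end; the terminal node there is the unique long simple root (C_3), and {alpha_2, alpha_4, alpha_5, alpha_6, alpha_7, alpha_8, alpha_10} form a chain of 5 nodes with a fork of two nodes at one end (D_7). A semisimple Lie algebra decomposes uniquely as the direct sum of simple ideals, one per connected component of its Dynkin diagram, so g ≅ C_3 ⊕ D_7 (dimension 21 + 91 = 112).

C3 + D7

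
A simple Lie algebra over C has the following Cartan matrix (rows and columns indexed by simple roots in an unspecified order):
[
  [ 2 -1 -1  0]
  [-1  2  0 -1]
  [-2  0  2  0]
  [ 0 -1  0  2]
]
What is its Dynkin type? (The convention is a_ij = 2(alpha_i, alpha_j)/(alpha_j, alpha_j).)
The matrix has rank 4 with 2's on the diagonal. Reading the off-diagonal entries as Dynkin edges (a single edge where a_ij = a_ji = -1; a double or triple edge where a_ij * a_ji = 2 or 3), the diagram is a chain of 4 nodes with a double edge at one end; the terminal node there is the unique long simple root (C_4). One simple-root ordering that puts it in standard form is (alpha_4, alpha_2, alpha_1, alpha_3). So the algebra is type C_4, i.e. sp(8).

C4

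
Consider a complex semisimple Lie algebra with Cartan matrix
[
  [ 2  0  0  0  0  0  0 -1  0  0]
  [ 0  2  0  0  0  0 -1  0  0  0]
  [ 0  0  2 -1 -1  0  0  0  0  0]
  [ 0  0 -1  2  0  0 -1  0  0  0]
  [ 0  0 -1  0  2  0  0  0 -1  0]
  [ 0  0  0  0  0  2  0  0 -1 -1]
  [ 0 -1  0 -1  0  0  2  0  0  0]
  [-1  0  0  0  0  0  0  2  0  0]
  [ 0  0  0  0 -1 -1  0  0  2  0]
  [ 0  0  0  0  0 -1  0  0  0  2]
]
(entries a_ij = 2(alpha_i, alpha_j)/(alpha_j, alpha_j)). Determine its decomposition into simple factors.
The diagram associated to this matrix has two connected components: the simple roots {alpha_1, alpha_8} form a chain of 2 nodes with single edges (A_2), and {alpha_2, alpha_3, alpha_4, alpha_5, alpha_6, alpha_7, alpha_9, alpha_10} form a chain of 8 nodes with single edges (A_8). A semisimple Lie algebra decomposes uniquely as the direct sum of simple ideals, one per connected component of its Dynkin diagram, so g ≅ A_2 ⊕ A_8 (dimension 8 + 80 = 88).

A_2 (sl(3)) + A_8 (sl(9))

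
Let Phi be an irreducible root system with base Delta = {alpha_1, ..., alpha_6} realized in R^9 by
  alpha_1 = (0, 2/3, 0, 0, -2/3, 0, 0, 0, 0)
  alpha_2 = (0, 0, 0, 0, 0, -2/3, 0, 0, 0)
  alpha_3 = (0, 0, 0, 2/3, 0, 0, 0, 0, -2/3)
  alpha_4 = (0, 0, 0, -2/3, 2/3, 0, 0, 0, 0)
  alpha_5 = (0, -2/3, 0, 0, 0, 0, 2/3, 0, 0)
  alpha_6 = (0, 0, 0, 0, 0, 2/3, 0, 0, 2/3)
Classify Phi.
Compute the Cartan integers a_ij = 2(alpha_i, alpha_j)/(alpha_j, alpha_j); the resulting 6x6 Cartan matrix is
[[2, 0, 0, -1, -1, 0], [0, 2, 0, 0, 0, -1], [0, 0, 2, -1, 0, -1], [-1, 0, -1, 2, 0, 0], [-1, 0, 0, 0, 2, 0], [0, -2, -1, 0, 0, 2]].
The roots have two lengths (squared-length ratio 2:1); the short ones are alpha_{2}. The associated Dynkin diagram is a chain of 6 nodes with a double edge at one end; the terminal node there is the unique short simple root (B_6), so the type is B_6 (the algebra so(13)).

B6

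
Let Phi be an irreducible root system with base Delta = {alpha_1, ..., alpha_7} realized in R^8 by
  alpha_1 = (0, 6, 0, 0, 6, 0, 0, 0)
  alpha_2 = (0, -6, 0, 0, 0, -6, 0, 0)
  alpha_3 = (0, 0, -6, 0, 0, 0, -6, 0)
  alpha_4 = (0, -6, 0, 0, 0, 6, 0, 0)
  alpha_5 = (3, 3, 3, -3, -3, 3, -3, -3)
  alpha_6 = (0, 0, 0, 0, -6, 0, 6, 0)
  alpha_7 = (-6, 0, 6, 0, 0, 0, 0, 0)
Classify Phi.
Compute the Cartan integers a_ij = 2(alpha_i, alpha_j)/(alpha_j, alpha_j); the resulting 7x7 Cartan matrix is
[[2, -1, 0, -1, 0, -1, 0], [-1, 2, 0, 0, -1, 0, 0], [0, 0, 2, 0, 0, -1, -1], [-1, 0, 0, 2, 0, 0, 0], [0, -1, 0, 0, 2, 0, 0], [-1, 0, -1, 0, 0, 2, 0], [0, 0, -1, 0, 0, 0, 2]].
All simple roots have the same length, so the diagram is simply laced. The associated Dynkin diagram is a chain of 6 nodes with one extra node attached to the third node from one end (E_7), so the type is E_7.

E7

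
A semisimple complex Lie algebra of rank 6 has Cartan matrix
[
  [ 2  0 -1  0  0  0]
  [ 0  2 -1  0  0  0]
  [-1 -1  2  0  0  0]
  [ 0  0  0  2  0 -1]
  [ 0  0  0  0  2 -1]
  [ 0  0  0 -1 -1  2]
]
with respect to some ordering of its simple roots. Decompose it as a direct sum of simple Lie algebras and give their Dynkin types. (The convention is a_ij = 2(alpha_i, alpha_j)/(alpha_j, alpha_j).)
The diagram associated to this matrix has two connected components: the simple roots {alpha_4, alpha_5, alpha_6} form a chain of 3 nodes with single edges (A_3), and {alpha_1, alpha_2, alpha_3} form a chain of 3 nodes with single edges (A_3). A semisimple Lie algebra decomposes uniquely as the direct sum of simple ideals, one per connected component of its Dynkin diagram, so g ≅ A_3 ⊕ A_3 (dimension 15 + 15 = 30).

A3 + A3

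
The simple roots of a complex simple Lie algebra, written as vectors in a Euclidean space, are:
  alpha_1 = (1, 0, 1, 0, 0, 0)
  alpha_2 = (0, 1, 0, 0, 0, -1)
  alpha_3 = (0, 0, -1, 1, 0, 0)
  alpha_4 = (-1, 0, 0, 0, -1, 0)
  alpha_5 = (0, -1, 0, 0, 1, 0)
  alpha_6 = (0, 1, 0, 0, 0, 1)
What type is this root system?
D_6

Compute the Cartan integers a_ij = 2(alpha_i, alpha_j)/(alpha_j, alpha_j); the resulting 6x6 Cartan matrix is
[[2, 0, -1, -1, 0, 0], [0, 2, 0, 0, -1, 0], [-1, 0, 2, 0, 0, 0], [-1, 0, 0, 2, -1, 0], [0, -1, 0, -1, 2, -1], [0, 0, 0, 0, -1, 2]].
All simple roots have the same length, so the diagram is simply laced. The associated Dynkin diagram is a chain of 4 nodes with a fork of two nodes at one end (D_6), so the type is D_6 (the algebra so(12)).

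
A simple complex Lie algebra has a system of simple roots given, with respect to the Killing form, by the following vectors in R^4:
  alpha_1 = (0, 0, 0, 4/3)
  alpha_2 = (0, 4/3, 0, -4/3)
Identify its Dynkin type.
Compute the Cartan integers a_ij = 2(alpha_i, alpha_j)/(alpha_j, alpha_j); the resulting 2x2 Cartan matrix is
[[2, -1], [-2, 2]].
The roots have two lengths (squared-length ratio 2:1); the short ones are alpha_{1}. The associated Dynkin diagram is a chain of 2 nodes with a double edge at one end; the terminal node there is the unique short simple root (B_2), so the type is B_2 (the algebra so(5)).

B_2 (so(5))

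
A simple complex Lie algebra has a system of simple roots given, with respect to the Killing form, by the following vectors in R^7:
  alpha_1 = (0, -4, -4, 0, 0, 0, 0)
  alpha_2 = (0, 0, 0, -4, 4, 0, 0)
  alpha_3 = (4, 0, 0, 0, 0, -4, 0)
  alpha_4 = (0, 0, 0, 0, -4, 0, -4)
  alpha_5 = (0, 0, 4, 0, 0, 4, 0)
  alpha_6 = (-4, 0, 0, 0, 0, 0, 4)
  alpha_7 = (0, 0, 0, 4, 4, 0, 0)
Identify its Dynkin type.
Compute the Cartan integers a_ij = 2(alpha_i, alpha_j)/(alpha_j, alpha_j); the resulting 7x7 Cartan matrix is
[[2, 0, 0, 0, -1, 0, 0], [0, 2, 0, -1, 0, 0, 0], [0, 0, 2, 0, -1, -1, 0], [0, -1, 0, 2, 0, -1, -1], [-1, 0, -1, 0, 2, 0, 0], [0, 0, -1, -1, 0, 2, 0], [0, 0, 0, -1, 0, 0, 2]].
All simple roots have the same length, so the diagram is simply laced. The associated Dynkin diagram is a chain of 5 nodes with a fork of two nodes at one end (D_7), so the type is D_7 (the algebra so(14)).

D7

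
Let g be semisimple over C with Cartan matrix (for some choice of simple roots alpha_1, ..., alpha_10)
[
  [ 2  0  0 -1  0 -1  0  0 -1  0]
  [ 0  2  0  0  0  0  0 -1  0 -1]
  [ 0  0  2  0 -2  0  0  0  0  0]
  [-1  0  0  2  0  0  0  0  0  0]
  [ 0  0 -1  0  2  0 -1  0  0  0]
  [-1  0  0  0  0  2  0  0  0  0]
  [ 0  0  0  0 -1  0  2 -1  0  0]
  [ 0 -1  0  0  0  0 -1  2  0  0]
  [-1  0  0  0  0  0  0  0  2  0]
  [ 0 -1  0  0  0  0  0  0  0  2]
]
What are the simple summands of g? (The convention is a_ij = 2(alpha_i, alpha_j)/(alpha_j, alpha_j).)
The diagram associated to this matrix has two connected components: the simple roots {alpha_2, alpha_3, alpha_5, alpha_7, alpha_8, alpha_10} form a chain of 6 nodes with a double edge at one end; the terminal node there is the unique long simple root (C_6), and {alpha_1, alpha_4, alpha_6, alpha_9} form a chain of 2 nodes with a fork of two nodes at one end (D_4). A semisimple Lie algebra decomposes uniquely as the direct sum of simple ideals, one per connected component of its Dynkin diagram, so g ≅ C_6 ⊕ D_4 (dimension 78 + 28 = 106).

C_6 + D_4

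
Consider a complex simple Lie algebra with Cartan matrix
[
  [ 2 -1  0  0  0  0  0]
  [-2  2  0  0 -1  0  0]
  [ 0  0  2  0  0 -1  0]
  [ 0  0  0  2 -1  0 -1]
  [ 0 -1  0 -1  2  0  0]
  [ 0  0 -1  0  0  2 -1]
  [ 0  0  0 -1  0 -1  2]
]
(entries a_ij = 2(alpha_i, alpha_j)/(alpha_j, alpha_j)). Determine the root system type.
The matrix has rank 7 with 2's on the diagonal. Reading the off-diagonal entries as Dynkin edges (a single edge where a_ij = a_ji = -1; a double or triple edge where a_ij * a_ji = 2 or 3), the diagram is a chain of 7 nodes with a double edge at one end; the terminal node there is the unique short simple root (B_7). One simple-root ordering that puts it in standard form is (alpha_3, alpha_6, alpha_7, alpha_4, alpha_5, alpha_2, alpha_1). So the algebra is type B_7, i.e. so(15).

type B_7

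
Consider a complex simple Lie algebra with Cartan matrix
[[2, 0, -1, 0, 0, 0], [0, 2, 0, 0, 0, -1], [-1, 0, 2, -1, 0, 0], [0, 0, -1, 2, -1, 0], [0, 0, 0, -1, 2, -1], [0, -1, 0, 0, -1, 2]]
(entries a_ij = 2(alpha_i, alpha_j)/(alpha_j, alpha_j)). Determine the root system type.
The matrix has rank 6 with 2's on the diagonal. Reading the off-diagonal entries as Dynkin edges (a single edge where a_ij = a_ji = -1; a double or triple edge where a_ij * a_ji = 2 or 3), the diagram is a chain of 6 nodes with single edges (A_6). One simple-root ordering that puts it in standard form is (alpha_1, alpha_3, alpha_4, alpha_5, alpha_6, alpha_2). So the algebra is type A_6, i.e. sl(7).

A_6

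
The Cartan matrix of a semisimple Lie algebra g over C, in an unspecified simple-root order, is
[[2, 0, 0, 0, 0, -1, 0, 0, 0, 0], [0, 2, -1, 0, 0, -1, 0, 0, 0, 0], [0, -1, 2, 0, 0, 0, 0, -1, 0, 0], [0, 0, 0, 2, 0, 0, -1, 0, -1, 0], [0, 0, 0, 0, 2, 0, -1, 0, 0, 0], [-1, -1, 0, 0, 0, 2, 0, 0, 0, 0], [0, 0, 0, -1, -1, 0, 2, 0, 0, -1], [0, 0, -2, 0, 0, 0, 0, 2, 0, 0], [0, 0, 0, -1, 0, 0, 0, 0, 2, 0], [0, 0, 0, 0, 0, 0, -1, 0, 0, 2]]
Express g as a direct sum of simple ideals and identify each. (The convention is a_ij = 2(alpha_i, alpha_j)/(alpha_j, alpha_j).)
The diagram associated to this matrix has two connected components: the simple roots {alpha_1, alpha_2, alpha_3, alpha_6, alpha_8} form a chain of 5 nodes with a double edge at one end; the terminal node there is the unique long simple root (C_5), and {alpha_4, alpha_5, alpha_7, alpha_9, alpha_10} form a chain of 3 nodes with a fork of two nodes at one end (D_5). A semisimple Lie algebra decomposes uniquely as the direct sum of simple ideals, one per connected component of its Dynkin diagram, so g ≅ C_5 ⊕ D_5 (dimension 55 + 45 = 100).

C_5 ⊕ D_5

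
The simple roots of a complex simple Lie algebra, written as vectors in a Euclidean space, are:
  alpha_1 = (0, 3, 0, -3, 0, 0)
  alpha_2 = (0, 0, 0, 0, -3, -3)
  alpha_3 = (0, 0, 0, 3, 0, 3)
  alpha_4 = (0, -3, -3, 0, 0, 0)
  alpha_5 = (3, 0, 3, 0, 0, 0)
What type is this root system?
A_5 (sl(6))

Compute the Cartan integers a_ij = 2(alpha_i, alpha_j)/(alpha_j, alpha_j); the resulting 5x5 Cartan matrix is
[[2, 0, -1, -1, 0], [0, 2, -1, 0, 0], [-1, -1, 2, 0, 0], [-1, 0, 0, 2, -1], [0, 0, 0, -1, 2]].
All simple roots have the same length, so the diagram is simply laced. The associated Dynkin diagram is a chain of 5 nodes with single edges (A_5), so the type is A_5 (the algebra sl(6)).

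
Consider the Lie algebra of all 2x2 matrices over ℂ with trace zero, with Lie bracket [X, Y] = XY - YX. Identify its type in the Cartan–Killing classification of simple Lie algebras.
This is sl(2), which has dimension 2^2 - 1 = 3 and rank 2 - 1 = 1 (a Cartan subalgebra is the diagonal traceless matrices). In the classification of classical Lie algebras, the special linear algebra sl(n+1) has type A_n; here n = 1, so the Dynkin diagram is a chain of 1 nodes with single edges (A_1). Hence the type is A_1.

type A_1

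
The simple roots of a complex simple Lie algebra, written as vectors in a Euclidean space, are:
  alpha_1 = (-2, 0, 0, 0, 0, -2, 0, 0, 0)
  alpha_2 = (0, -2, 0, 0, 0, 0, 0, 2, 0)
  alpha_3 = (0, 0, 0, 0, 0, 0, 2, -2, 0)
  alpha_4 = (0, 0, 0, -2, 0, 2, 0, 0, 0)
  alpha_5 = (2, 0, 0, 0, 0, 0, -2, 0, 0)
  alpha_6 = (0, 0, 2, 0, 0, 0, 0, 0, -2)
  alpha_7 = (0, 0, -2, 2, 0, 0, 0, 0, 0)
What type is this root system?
Compute the Cartan integers a_ij = 2(alpha_i, alpha_j)/(alpha_j, alpha_j); the resulting 7x7 Cartan matrix is
[[2, 0, 0, -1, -1, 0, 0], [0, 2, -1, 0, 0, 0, 0], [0, -1, 2, 0, -1, 0, 0], [-1, 0, 0, 2, 0, 0, -1], [-1, 0, -1, 0, 2, 0, 0], [0, 0, 0, 0, 0, 2, -1], [0, 0, 0, -1, 0, -1, 2]].
All simple roots have the same length, so the diagram is simply laced. The associated Dynkin diagram is a chain of 7 nodes with single edges (A_7), so the type is A_7 (the algebra sl(8)).

A_7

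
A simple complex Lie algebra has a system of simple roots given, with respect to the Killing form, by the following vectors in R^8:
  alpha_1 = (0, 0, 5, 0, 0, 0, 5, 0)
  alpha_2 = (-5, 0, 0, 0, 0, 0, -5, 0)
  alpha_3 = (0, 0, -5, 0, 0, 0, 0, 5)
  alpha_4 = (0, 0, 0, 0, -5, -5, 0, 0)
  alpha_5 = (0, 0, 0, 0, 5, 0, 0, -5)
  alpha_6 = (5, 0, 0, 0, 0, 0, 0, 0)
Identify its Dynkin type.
type B_6

Compute the Cartan integers a_ij = 2(alpha_i, alpha_j)/(alpha_j, alpha_j); the resulting 6x6 Cartan matrix is
[[2, -1, -1, 0, 0, 0], [-1, 2, 0, 0, 0, -2], [-1, 0, 2, 0, -1, 0], [0, 0, 0, 2, -1, 0], [0, 0, -1, -1, 2, 0], [0, -1, 0, 0, 0, 2]].
The roots have two lengths (squared-length ratio 2:1); the short ones are alpha_{6}. The associated Dynkin diagram is a chain of 6 nodes with a double edge at one end; the terminal node there is the unique short simple root (B_6), so the type is B_6 (the algebra so(13)).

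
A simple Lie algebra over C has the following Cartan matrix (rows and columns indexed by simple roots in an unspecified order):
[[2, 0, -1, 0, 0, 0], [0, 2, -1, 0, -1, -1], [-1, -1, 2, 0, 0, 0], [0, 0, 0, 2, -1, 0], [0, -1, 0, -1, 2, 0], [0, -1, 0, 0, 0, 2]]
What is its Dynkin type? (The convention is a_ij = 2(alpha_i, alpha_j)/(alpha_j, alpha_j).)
The matrix has rank 6 with 2's on the diagonal. Reading the off-diagonal entries as Dynkin edges (a single edge where a_ij = a_ji = -1; a double or triple edge where a_ij * a_ji = 2 or 3), the diagram is a chain of 5 nodes with one extra node attached to the third node from one end (E_6). One simple-root ordering that puts it in standard form is (alpha_1, alpha_6, alpha_3, alpha_2, alpha_5, alpha_4). So the algebra is type E_6.

E_6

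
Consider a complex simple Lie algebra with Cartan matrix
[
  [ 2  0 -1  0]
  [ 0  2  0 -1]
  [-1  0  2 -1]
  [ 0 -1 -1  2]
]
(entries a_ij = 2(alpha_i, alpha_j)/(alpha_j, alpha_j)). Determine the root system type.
The matrix has rank 4 with 2's on the diagonal. Reading the off-diagonal entries as Dynkin edges (a single edge where a_ij = a_ji = -1; a double or triple edge where a_ij * a_ji = 2 or 3), the diagram is a chain of 4 nodes with single edges (A_4). One simple-root ordering that puts it in standard form is (alpha_1, alpha_3, alpha_4, alpha_2). So the algebra is type A_4, i.e. sl(5).

type A_4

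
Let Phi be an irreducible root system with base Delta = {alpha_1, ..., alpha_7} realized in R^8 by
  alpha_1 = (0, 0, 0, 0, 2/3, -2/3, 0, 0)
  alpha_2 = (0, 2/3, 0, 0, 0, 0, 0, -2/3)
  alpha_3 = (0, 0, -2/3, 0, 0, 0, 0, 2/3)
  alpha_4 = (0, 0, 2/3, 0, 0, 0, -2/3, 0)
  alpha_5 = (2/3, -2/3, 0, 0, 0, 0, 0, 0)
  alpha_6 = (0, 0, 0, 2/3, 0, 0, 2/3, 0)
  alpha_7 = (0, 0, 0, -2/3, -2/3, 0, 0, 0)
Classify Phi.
Compute the Cartan integers a_ij = 2(alpha_i, alpha_j)/(alpha_j, alpha_j); the resulting 7x7 Cartan matrix is
[[2, 0, 0, 0, 0, 0, -1], [0, 2, -1, 0, -1, 0, 0], [0, -1, 2, -1, 0, 0, 0], [0, 0, -1, 2, 0, -1, 0], [0, -1, 0, 0, 2, 0, 0], [0, 0, 0, -1, 0, 2, -1], [-1, 0, 0, 0, 0, -1, 2]].
All simple roots have the same length, so the diagram is simply laced. The associated Dynkin diagram is a chain of 7 nodes with single edges (A_7), so the type is A_7 (the algebra sl(8)).

type A_7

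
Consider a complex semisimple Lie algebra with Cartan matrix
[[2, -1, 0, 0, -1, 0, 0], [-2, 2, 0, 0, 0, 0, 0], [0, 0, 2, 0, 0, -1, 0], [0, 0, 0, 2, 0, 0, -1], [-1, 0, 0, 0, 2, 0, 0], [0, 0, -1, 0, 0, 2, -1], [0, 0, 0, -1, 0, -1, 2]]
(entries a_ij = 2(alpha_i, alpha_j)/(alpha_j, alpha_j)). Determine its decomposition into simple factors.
The diagram associated to this matrix has two connected components: the simple roots {alpha_3, alpha_4, alpha_6, alpha_7} form a chain of 4 nodes with single edges (A_4), and {alpha_1, alpha_2, alpha_5} form a chain of 3 nodes with a double edge at one end; the terminal node there is the unique long simple root (C_3). A semisimple Lie algebra decomposes uniquely as the direct sum of simple ideals, one per connected component of its Dynkin diagram, so g ≅ A_4 ⊕ C_3 (dimension 24 + 21 = 45).

type A_4 + type C_3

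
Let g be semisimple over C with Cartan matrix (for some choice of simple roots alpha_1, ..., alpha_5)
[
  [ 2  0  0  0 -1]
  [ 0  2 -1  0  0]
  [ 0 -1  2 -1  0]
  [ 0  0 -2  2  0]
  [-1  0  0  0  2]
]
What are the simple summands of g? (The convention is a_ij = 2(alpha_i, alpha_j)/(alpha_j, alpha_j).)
The diagram associated to this matrix has two connected components: the simple roots {alpha_1, alpha_5} form a chain of 2 nodes with single edges (A_2), and {alpha_2, alpha_3, alpha_4} form a chain of 3 nodes with a double edge at one end; the terminal node there is the unique long simple root (C_3). A semisimple Lie algebra decomposes uniquely as the direct sum of simple ideals, one per connected component of its Dynkin diagram, so g ≅ A_2 ⊕ C_3 (dimension 8 + 21 = 29).

A_2 + C_3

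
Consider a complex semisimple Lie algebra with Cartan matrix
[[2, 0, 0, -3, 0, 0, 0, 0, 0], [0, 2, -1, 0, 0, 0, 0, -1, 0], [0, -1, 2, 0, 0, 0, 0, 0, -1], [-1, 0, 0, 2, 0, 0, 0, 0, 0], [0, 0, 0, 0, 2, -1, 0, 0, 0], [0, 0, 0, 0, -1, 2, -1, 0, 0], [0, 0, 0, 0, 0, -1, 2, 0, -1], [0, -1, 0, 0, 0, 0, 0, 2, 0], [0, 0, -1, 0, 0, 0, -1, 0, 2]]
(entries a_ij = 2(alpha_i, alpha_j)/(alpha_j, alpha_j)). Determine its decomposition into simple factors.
A_7 + G_2

The diagram associated to this matrix has two connected components: the simple roots {alpha_2, alpha_3, alpha_5, alpha_6, alpha_7, alpha_8, alpha_9} form a chain of 7 nodes with single edges (A_7), and {alpha_1, alpha_4} form two nodes joined by a triple edge (G_2). A semisimple Lie algebra decomposes uniquely as the direct sum of simple ideals, one per connected component of its Dynkin diagram, so g ≅ A_7 ⊕ G_2 (dimension 63 + 14 = 77).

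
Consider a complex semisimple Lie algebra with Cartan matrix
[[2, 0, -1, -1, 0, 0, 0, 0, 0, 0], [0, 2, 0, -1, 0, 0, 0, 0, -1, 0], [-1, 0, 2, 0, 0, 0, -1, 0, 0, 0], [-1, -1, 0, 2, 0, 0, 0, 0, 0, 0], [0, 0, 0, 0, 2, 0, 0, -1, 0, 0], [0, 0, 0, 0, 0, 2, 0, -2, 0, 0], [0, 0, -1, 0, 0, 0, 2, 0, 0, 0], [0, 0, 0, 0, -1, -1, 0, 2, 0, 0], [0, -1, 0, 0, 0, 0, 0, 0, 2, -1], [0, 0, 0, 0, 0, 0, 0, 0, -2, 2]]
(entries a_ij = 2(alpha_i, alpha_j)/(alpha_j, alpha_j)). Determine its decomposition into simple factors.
The diagram associated to this matrix has two connected components: the simple roots {alpha_5, alpha_6, alpha_8} form a chain of 3 nodes with a double edge at one end; the terminal node there is the unique long simple root (C_3), and {alpha_1, alpha_2, alpha_3, alpha_4, alpha_7, alpha_9, alpha_10} form a chain of 7 nodes with a double edge at one end; the terminal node there is the unique long simple root (C_7). A semisimple Lie algebra decomposes uniquely as the direct sum of simple ideals, one per connected component of its Dynkin diagram, so g ≅ C_3 ⊕ C_7 (dimension 21 + 105 = 126).

C_3 ⊕ C_7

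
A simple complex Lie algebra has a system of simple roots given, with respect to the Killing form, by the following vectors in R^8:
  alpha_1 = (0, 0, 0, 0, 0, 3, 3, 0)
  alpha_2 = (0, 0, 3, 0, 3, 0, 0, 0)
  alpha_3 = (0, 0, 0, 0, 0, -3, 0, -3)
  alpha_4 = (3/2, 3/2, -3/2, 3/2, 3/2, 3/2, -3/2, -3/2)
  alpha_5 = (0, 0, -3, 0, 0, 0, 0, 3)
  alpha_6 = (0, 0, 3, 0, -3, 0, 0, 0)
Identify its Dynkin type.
Compute the Cartan integers a_ij = 2(alpha_i, alpha_j)/(alpha_j, alpha_j); the resulting 6x6 Cartan matrix is
[[2, 0, -1, 0, 0, 0], [0, 2, 0, 0, -1, 0], [-1, 0, 2, 0, -1, 0], [0, 0, 0, 2, 0, -1], [0, -1, -1, 0, 2, -1], [0, 0, 0, -1, -1, 2]].
All simple roots have the same length, so the diagram is simply laced. The associated Dynkin diagram is a chain of 5 nodes with one extra node attached to the third node from one end (E_6), so the type is E_6.

E_6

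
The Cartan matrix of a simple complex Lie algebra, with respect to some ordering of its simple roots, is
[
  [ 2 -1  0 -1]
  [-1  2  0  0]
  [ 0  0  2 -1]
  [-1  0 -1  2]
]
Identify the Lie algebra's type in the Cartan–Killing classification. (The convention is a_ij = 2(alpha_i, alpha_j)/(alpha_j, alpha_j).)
The matrix has rank 4 with 2's on the diagonal. Reading the off-diagonal entries as Dynkin edges (a single edge where a_ij = a_ji = -1; a double or triple edge where a_ij * a_ji = 2 or 3), the diagram is a chain of 4 nodes with single edges (A_4). One simple-root ordering that puts it in standard form is (alpha_3, alpha_4, alpha_1, alpha_2). So the algebra is type A_4, i.e. sl(5).

A4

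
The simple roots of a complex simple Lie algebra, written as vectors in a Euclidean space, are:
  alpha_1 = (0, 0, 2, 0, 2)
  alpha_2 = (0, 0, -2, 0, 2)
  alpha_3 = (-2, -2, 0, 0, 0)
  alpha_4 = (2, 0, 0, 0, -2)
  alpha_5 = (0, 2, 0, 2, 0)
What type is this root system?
Compute the Cartan integers a_ij = 2(alpha_i, alpha_j)/(alpha_j, alpha_j); the resulting 5x5 Cartan matrix is
[[2, 0, 0, -1, 0], [0, 2, 0, -1, 0], [0, 0, 2, -1, -1], [-1, -1, -1, 2, 0], [0, 0, -1, 0, 2]].
All simple roots have the same length, so the diagram is simply laced. The associated Dynkin diagram is a chain of 3 nodes with a fork of two nodes at one end (D_5), so the type is D_5 (the algebra so(10)).

D5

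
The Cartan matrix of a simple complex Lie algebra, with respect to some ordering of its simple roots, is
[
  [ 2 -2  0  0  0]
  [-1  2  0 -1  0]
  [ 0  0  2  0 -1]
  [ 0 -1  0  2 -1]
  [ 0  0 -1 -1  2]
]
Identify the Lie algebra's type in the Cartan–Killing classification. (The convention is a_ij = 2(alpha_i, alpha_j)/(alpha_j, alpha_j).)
The matrix has rank 5 with 2's on the diagonal. Reading the off-diagonal entries as Dynkin edges (a single edge where a_ij = a_ji = -1; a double or triple edge where a_ij * a_ji = 2 or 3), the diagram is a chain of 5 nodes with a double edge at one end; the terminal node there is the unique long simple root (C_5). One simple-root ordering that puts it in standard form is (alpha_3, alpha_5, alpha_4, alpha_2, alpha_1). So the algebra is type C_5, i.e. sp(10).

C5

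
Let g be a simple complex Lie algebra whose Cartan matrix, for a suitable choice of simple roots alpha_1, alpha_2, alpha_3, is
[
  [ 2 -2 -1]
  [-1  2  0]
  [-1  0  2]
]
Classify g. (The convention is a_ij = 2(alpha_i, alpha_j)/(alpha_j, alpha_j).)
B_3 (so(7))

The matrix has rank 3 with 2's on the diagonal. Reading the off-diagonal entries as Dynkin edges (a single edge where a_ij = a_ji = -1; a double or triple edge where a_ij * a_ji = 2 or 3), the diagram is a chain of 3 nodes with a double edge at one end; the terminal node there is the unique short simple root (B_3). One simple-root ordering that puts it in standard form is (alpha_3, alpha_1, alpha_2). So the algebra is type B_3, i.e. so(7).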